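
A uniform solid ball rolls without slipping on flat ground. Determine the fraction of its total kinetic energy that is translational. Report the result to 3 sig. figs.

Here I = (2/5)MR², so the shape factor k = I/(MR²) = 0.4.
With ω = v/R, KE_trans = ½Mv² and KE_rot = ½Iω² = ½kMv², so KE_total = ½(1+k)Mv².
The translational fraction is therefore 1/(1+k) = 1/1.4 ≈ 0.714.

fraction ≈ 0.714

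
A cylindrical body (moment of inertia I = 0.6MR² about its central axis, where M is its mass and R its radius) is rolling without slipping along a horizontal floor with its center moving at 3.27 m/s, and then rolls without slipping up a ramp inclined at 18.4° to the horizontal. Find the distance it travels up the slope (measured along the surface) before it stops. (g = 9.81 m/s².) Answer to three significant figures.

d ≈ 2.76 m

For this body I = 0.6MR², i.e. k = I/(MR²) = 0.6.
The rolling condition ω = v/R makes the rotational term ½I(v/R)² = ½kMv², so KE_total = ½(1+k)Mv² = (4/5)Mv².
Setting this equal to Mgh gives the vertical rise h = (1+k)v₀²/(2g) = 1.6×3.27²/(2×9.81) = 0.872 m.
Along the incline, d = h/sinθ = 0.872/sin18.4° ≈ 2.76 m.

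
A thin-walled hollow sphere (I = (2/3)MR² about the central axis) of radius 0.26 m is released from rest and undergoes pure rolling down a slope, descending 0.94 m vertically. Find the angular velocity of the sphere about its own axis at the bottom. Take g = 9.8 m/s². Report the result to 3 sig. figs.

Here I = (2/3)MR², so the shape factor k = I/(MR²) = 2/3.
The rolling condition ω = v/R makes the rotational term ½I(v/R)² = ½kMv², so KE_total = ½(1+k)Mv² = (5/6)Mv².
Energy conservation Mgh = ½(1+k)Mv² gives v = √(2gh/(1+k)) = √(2 × 9.8 × 0.94 / 1.667) = 3.325 m/s.
Then ω = v/R = 3.325 / 0.26 ≈ 12.8 rad/s.

ω ≈ 12.8 rad/s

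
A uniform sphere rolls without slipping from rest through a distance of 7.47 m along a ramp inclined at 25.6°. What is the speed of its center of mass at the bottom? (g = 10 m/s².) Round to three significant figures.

For this body I = (2/5)MR², i.e. k = I/(MR²) = 0.4.
Rolling without slipping gives ω = v/R, so the total kinetic energy is ½Mv² + ½Iω² = ½(1+k)Mv² = (7/10)Mv².
The vertical drop is h = L sinθ = 7.47 × sin25.6° = 3.228 m.
Setting Mgh = (7/10)Mv² gives v = √(2gh/(1+k)) = √(2·10·3.228/1.4) ≈ 6.79 m/s.

v ≈ 6.79 m/s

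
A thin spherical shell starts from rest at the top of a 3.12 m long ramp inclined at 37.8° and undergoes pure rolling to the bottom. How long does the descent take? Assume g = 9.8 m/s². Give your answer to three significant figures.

Here I = (2/3)MR², so the shape factor k = I/(MR²) = 2/3.
Translational: Mg sinθ − f = Ma. Rotational about the CM: fR = Iα = kMRa, so f = kMa.
Hence a = g sinθ/(1+k) = 9.8×sin37.8°/1.667 = 3.604 m/s².
With constant a from rest, t = √(2L/a) = √(2·3.12/3.604) ≈ 1.32 s.

t ≈ 1.32 s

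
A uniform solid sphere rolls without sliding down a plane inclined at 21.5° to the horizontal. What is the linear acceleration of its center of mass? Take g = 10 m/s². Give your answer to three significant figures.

a ≈ 2.62 m/s²

For this body I = (2/5)MR², i.e. k = I/(MR²) = 0.4.
Translational: Mg sinθ − f = Ma. Rotational about the CM: fR = Iα = kMRa, so f = kMa.
Eliminating f: Mg sinθ = (1+k)Ma, so a = g sinθ/(1+k) = 10 × sin21.5° / 1.4 ≈ 2.62 m/s².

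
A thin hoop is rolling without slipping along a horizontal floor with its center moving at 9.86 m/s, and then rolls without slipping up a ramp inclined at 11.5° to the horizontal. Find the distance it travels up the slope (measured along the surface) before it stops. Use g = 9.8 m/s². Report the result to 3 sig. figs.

The moment of inertia is MR², giving k ≡ I/(MR²) = 1.
The rolling condition ω = v/R makes the rotational term ½I(v/R)² = ½kMv², so KE_total = ½(1+k)Mv² = Mv².
Setting this equal to Mgh gives the vertical rise h = (1+k)v₀²/(2g) = 2×9.86²/(2×9.8) = 9.92 m.
The distance along the slope is d = h/sinθ = 9.92/sin11.5° ≈ 49.8 m.

d ≈ 49.8 m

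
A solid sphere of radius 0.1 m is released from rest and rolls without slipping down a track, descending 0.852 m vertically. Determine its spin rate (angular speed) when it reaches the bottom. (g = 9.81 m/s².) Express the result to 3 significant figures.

ω ≈ 34.6 rad/s

With I = (2/5)MR², the ratio k = I/(MR²) is 0.4.
Since it rolls without slipping, ω = v/R and KE = ½Mv² + ½Iω² = ½(1+k)Mv² = (7/10)Mv².
Energy conservation Mgh = ½(1+k)Mv² gives v = √(2gh/(1+k)) = √(2 × 9.81 × 0.852 / 1.4) = 3.455 m/s.
Then ω = v/R = 3.455 / 0.1 ≈ 34.6 rad/s.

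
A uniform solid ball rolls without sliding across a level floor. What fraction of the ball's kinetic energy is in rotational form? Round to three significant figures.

fraction ≈ 0.286

The moment of inertia is (2/5)MR², giving k ≡ I/(MR²) = 0.4.
With ω = v/R, KE_trans = ½Mv² and KE_rot = ½Iω² = ½kMv², so KE_total = ½(1+k)Mv².
The rotational fraction is therefore k/(1+k) = 0.4/1.4 ≈ 0.286.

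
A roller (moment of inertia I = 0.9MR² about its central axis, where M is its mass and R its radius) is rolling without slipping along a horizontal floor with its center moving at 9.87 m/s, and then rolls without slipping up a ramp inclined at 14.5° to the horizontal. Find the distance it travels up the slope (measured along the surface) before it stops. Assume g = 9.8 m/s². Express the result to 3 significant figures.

d ≈ 37.7 m

With I = 0.9MR², the ratio k = I/(MR²) is 0.9.
Pure rolling means v = ωR; then KE = ½Mv² + ½I(v/R)² = ½(1+k)Mv² = (19/20)Mv².
Setting this equal to Mgh gives the vertical rise h = (1+k)v₀²/(2g) = 1.9×9.87²/(2×9.8) = 9.443 m.
The distance along the slope is d = h/sinθ = 9.443/sin14.5° ≈ 37.7 m.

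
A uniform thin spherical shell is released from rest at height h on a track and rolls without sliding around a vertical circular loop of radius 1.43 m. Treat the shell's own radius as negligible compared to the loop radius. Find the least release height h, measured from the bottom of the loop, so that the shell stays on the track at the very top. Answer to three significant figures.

For this body I = (2/3)MR², i.e. k = I/(MR²) = 2/3.
At the top, contact is just lost when gravity alone supplies the centripetal force: Mg = Mv_top²/r, i.e. v_top² = gr.
With ω = v/R, the kinetic energy at speed v is ½(1+k)Mv² = (5/6)Mv².
Energy conservation from release (height h) to the top (height 2r): Mgh = Mg(2r) + (5/6)M·gr.
Thus h_min = 2r + (1+k)r/2 = r(2 + 1.667/2) = 1.43 × 2.833 ≈ 4.05 m.

h_min ≈ 4.05 m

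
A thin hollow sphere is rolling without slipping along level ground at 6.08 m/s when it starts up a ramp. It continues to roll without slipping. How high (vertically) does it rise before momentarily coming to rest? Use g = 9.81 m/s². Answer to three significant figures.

h ≈ 3.14 m

Here I = (2/3)MR², so the shape factor k = I/(MR²) = 2/3.
The rolling condition ω = v/R makes the rotational term ½I(v/R)² = ½kMv², so KE_total = ½(1+k)Mv² = (5/6)Mv².
At the top the kinetic energy is zero, so (5/6)Mv₀² = Mgh.
Thus h = (1+k)v₀²/(2g) = 1.667 × 6.08² / (2 × 9.81) ≈ 3.14 m.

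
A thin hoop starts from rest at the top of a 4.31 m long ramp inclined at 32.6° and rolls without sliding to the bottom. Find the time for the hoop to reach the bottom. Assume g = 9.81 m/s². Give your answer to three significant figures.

Here I = MR², so the shape factor k = I/(MR²) = 1.
Newton's second law down the slope: Mg sinθ − f = Ma. The torque equation fR = Iα (with α = a/R) gives f = kMa.
Hence a = g sinθ/(1+k) = 9.81×sin32.6°/2 = 2.643 m/s².
Starting from rest, L = ½at², so t = √(2L/a) = √(2×4.31/2.643) ≈ 1.81 s.

t ≈ 1.81 s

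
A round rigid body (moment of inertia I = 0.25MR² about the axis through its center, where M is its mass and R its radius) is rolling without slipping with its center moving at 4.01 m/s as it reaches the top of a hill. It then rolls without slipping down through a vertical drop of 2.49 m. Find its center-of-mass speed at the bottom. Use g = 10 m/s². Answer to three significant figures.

v ≈ 7.48 m/s

With I = 0.25MR², the ratio k = I/(MR²) is 0.25.
Pure rolling means v = ωR; then KE = ½Mv² + ½I(v/R)² = ½(1+k)Mv² = (5/8)Mv².
Conserving energy between top and bottom: (5/8)Mv² = (5/8)Mv₀² + Mgh, hence v² = v₀² + 2gh/(1+k).
v = √(4.01² + 2×10×2.49/1.25) = √55.92 ≈ 7.48 m/s.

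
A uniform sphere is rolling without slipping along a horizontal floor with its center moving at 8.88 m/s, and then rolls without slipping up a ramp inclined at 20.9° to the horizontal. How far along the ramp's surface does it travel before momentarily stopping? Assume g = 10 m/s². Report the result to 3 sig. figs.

With I = (2/5)MR², the ratio k = I/(MR²) is 0.4.
Rolling without slipping gives ω = v/R, so the total kinetic energy is ½Mv² + ½Iω² = ½(1+k)Mv² = (7/10)Mv².
Setting this equal to Mgh gives the vertical rise h = (1+k)v₀²/(2g) = 1.4×8.88²/(2×10) = 5.52 m.
The distance along the slope is d = h/sinθ = 5.52/sin20.9° ≈ 15.5 m.

d ≈ 15.5 m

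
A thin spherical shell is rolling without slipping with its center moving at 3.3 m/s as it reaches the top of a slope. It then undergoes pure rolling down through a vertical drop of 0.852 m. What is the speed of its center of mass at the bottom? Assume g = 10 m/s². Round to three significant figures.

v ≈ 4.59 m/s

Here I = (2/3)MR², so the shape factor k = I/(MR²) = 2/3.
Pure rolling means v = ωR; then KE = ½Mv² + ½I(v/R)² = ½(1+k)Mv² = (5/6)Mv².
Conserving energy between top and bottom: (5/6)Mv² = (5/6)Mv₀² + Mgh, hence v² = v₀² + 2gh/(1+k).
v = √(3.3² + 2×10×0.852/1.667) = √21.11 ≈ 4.59 m/s.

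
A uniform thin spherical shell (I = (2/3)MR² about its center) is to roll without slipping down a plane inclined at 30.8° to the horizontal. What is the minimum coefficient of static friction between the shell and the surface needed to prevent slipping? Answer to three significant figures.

μ_min ≈ 0.238

For this body I = (2/3)MR², i.e. k = I/(MR²) = 2/3.
Newton's second law down the slope: Mg sinθ − f = Ma. The torque equation fR = Iα (with α = a/R) gives f = kMa.
These give a = g sinθ/(1+k) and the required friction f = kMg sinθ/(1+k).
The normal force is N = Mg cosθ, so μ_min = f/N = k tanθ/(1+k).
μ_min = (2/3) × tan30.8° / 1.667 ≈ 0.238.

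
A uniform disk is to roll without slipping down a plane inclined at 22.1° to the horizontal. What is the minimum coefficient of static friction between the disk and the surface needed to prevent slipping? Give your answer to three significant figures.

Here I = (1/2)MR², so the shape factor k = I/(MR²) = 0.5.
Along the incline Mg sinθ − f = Ma, and torque about the center fR = Iα = kMR²(a/R) gives f = kMa.
These give a = g sinθ/(1+k) and the required friction f = kMg sinθ/(1+k).
The normal force is N = Mg cosθ, so μ_min = f/N = k tanθ/(1+k).
μ_min = 0.5 × tan22.1° / 1.5 ≈ 0.135.

μ_min ≈ 0.135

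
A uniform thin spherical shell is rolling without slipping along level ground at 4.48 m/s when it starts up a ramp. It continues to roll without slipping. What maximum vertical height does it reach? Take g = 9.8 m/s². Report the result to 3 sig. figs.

With I = (2/3)MR², the ratio k = I/(MR²) is 2/3.
Since it rolls without slipping, ω = v/R and KE = ½Mv² + ½Iω² = ½(1+k)Mv² = (5/6)Mv².
All of this converts to potential energy at the highest point: (5/6)Mv₀² = Mgh.
Thus h = (1+k)v₀²/(2g) = 1.667 × 4.48² / (2 × 9.8) ≈ 1.71 m.

h ≈ 1.71 m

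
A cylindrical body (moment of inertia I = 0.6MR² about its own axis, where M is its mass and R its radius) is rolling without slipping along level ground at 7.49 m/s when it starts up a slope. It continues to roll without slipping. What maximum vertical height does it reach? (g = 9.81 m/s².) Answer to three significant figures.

h ≈ 4.57 m

Here I = 0.6MR², so the shape factor k = I/(MR²) = 0.6.
Rolling without slipping gives ω = v/R, so the total kinetic energy is ½Mv² + ½Iω² = ½(1+k)Mv² = (4/5)Mv².
All of this converts to potential energy at the highest point: (4/5)Mv₀² = Mgh.
Thus h = (1+k)v₀²/(2g) = 1.6 × 7.49² / (2 × 9.81) ≈ 4.57 m.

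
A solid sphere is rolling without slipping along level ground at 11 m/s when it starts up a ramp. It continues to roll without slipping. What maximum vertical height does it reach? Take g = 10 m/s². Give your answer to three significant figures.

The moment of inertia is (2/5)MR², giving k ≡ I/(MR²) = 0.4.
Rolling without slipping gives ω = v/R, so the total kinetic energy is ½Mv² + ½Iω² = ½(1+k)Mv² = (7/10)Mv².
All of this converts to potential energy at the highest point: (7/10)Mv₀² = Mgh.
Thus h = (1+k)v₀²/(2g) = 1.4 × 11² / (2 × 10) ≈ 8.47 m.

h ≈ 8.47 m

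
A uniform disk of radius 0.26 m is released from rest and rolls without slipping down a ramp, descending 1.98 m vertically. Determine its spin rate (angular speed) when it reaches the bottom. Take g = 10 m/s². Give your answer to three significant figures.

With I = (1/2)MR², the ratio k = I/(MR²) is 0.5.
Since it rolls without slipping, ω = v/R and KE = ½Mv² + ½Iω² = ½(1+k)Mv² = (3/4)Mv².
Energy conservation Mgh = ½(1+k)Mv² gives v = √(2gh/(1+k)) = √(2 × 10 × 1.98 / 1.5) = 5.138 m/s.
The angular speed follows from ω = v/R = 5.138/0.26 ≈ 19.8 rad/s.

ω ≈ 19.8 rad/s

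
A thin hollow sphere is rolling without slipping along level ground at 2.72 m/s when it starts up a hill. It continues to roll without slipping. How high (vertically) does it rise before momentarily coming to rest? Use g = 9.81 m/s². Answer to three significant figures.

h ≈ 0.628 m

Here I = (2/3)MR², so the shape factor k = I/(MR²) = 2/3.
Pure rolling means v = ωR; then KE = ½Mv² + ½I(v/R)² = ½(1+k)Mv² = (5/6)Mv².
All of this converts to potential energy at the highest point: (5/6)Mv₀² = Mgh.
Thus h = (1+k)v₀²/(2g) = 1.667 × 2.72² / (2 × 9.81) ≈ 0.628 m.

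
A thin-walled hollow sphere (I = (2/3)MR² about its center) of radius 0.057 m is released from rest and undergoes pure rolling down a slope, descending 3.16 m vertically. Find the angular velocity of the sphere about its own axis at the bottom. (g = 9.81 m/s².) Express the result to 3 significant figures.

ω ≈ 107 rad/s

The moment of inertia is (2/3)MR², giving k ≡ I/(MR²) = 2/3.
Pure rolling means v = ωR; then KE = ½Mv² + ½I(v/R)² = ½(1+k)Mv² = (5/6)Mv².
Energy conservation Mgh = ½(1+k)Mv² gives v = √(2gh/(1+k)) = √(2 × 9.81 × 3.16 / 1.667) = 6.099 m/s.
The angular speed follows from ω = v/R = 6.099/0.057 ≈ 107 rad/s.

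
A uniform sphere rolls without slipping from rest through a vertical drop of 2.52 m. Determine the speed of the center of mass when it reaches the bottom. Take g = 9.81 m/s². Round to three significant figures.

The moment of inertia is (2/5)MR², giving k ≡ I/(MR²) = 0.4.
Pure rolling means v = ωR; then KE = ½Mv² + ½I(v/R)² = ½(1+k)Mv² = (7/10)Mv².
Energy conservation: Mgh = (7/10)Mv², so v = √(2gh/(1+k)) = √(2 × 9.81 × 2.52 / 1.4) ≈ 5.94 m/s.

v ≈ 5.94 m/s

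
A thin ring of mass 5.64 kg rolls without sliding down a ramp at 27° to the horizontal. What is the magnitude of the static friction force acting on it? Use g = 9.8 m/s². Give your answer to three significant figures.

f ≈ 12.5 N

With I = MR², the ratio k = I/(MR²) is 1.
Newton's second law down the slope: Mg sinθ − f = Ma. The torque equation fR = Iα (with α = a/R) gives f = kMa.
Combining, a = g sinθ/(1+k) and f = kMa = kMg sinθ/(1+k).
f = 1 × 5.64 × 9.8 × sin27° / 2 ≈ 12.5 N.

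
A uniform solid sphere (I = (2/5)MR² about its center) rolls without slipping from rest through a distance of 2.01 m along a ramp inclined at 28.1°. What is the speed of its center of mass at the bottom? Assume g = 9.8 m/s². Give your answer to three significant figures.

For this body I = (2/5)MR², i.e. k = I/(MR²) = 0.4.
Rolling without slipping gives ω = v/R, so the total kinetic energy is ½Mv² + ½Iω² = ½(1+k)Mv² = (7/10)Mv².
The vertical drop is h = L sinθ = 2.01 × sin28.1° = 0.9467 m.
Setting Mgh = (7/10)Mv² gives v = √(2gh/(1+k)) = √(2·9.8·0.9467/1.4) ≈ 3.64 m/s.

v ≈ 3.64 m/s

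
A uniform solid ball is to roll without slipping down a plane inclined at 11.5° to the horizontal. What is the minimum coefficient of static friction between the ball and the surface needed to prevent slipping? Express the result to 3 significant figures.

Here I = (2/5)MR², so the shape factor k = I/(MR²) = 0.4.
Newton's second law down the slope: Mg sinθ − f = Ma. The torque equation fR = Iα (with α = a/R) gives f = kMa.
These give a = g sinθ/(1+k) and the required friction f = kMg sinθ/(1+k).
With N = Mg cosθ, the no-slip condition f ≤ μN gives μ_min = f/N = k tanθ/(1+k).
μ_min = 0.4 × tan11.5° / 1.4 ≈ 0.0581.

μ_min ≈ 0.0581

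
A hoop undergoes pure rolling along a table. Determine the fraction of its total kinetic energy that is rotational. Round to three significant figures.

fraction ≈ 0.500

For this body I = MR², i.e. k = I/(MR²) = 1.
Since ω = v/R, the translational part is ½Mv² and the rotational part is ½I(v/R)² = ½kMv²; the total is ½(1+k)Mv².
The rotational fraction is therefore k/(1+k) = 1/2 ≈ 0.500.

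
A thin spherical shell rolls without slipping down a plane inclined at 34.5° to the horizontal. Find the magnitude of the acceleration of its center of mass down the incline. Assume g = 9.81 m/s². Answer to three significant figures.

a ≈ 3.33 m/s²

For this body I = (2/3)MR², i.e. k = I/(MR²) = 2/3.
Along the incline Mg sinθ − f = Ma, and torque about the center fR = Iα = kMR²(a/R) gives f = kMa.
Eliminating f: Mg sinθ = (1+k)Ma, so a = g sinθ/(1+k) = 9.81 × sin34.5° / 1.667 ≈ 3.33 m/s².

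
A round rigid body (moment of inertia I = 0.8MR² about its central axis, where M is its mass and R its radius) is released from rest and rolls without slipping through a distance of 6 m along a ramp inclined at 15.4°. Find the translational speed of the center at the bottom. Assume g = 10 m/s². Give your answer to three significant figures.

v ≈ 4.21 m/s

With I = 0.8MR², the ratio k = I/(MR²) is 0.8.
Rolling without slipping gives ω = v/R, so the total kinetic energy is ½Mv² + ½Iω² = ½(1+k)Mv² = (9/10)Mv².
The vertical drop is h = L sinθ = 6 × sin15.4° = 1.593 m.
Setting Mgh = (9/10)Mv² gives v = √(2gh/(1+k)) = √(2·10·1.593/1.8) ≈ 4.21 m/s.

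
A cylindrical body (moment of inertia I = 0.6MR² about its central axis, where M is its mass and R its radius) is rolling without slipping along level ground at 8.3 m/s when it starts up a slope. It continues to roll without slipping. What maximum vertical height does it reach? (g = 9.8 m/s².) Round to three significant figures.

h ≈ 5.62 m

With I = 0.6MR², the ratio k = I/(MR²) is 0.6.
The rolling condition ω = v/R makes the rotational term ½I(v/R)² = ½kMv², so KE_total = ½(1+k)Mv² = (4/5)Mv².
At the top the kinetic energy is zero, so (4/5)Mv₀² = Mgh.
Thus h = (1+k)v₀²/(2g) = 1.6 × 8.3² / (2 × 9.8) ≈ 5.62 m.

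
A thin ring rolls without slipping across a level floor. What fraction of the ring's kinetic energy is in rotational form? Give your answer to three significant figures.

Here I = MR², so the shape factor k = I/(MR²) = 1.
Since ω = v/R, the translational part is ½Mv² and the rotational part is ½I(v/R)² = ½kMv²; the total is ½(1+k)Mv².
The rotational fraction is therefore k/(1+k) = 1/2 ≈ 0.500.

fraction ≈ 0.500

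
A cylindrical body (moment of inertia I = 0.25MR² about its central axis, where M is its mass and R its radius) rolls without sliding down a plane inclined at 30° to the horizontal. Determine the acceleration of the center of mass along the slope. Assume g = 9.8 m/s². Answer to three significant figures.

The moment of inertia is 0.25MR², giving k ≡ I/(MR²) = 0.25.
Along the incline Mg sinθ − f = Ma, and torque about the center fR = Iα = kMR²(a/R) gives f = kMa.
Eliminating f: Mg sinθ = (1+k)Ma, so a = g sinθ/(1+k) = 9.8 × sin30° / 1.25 ≈ 3.92 m/s².

a ≈ 3.92 m/s²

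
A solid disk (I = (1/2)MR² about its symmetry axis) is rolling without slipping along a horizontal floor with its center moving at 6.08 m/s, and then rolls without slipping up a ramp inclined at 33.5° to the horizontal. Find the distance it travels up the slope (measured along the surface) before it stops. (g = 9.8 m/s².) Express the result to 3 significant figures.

The moment of inertia is (1/2)MR², giving k ≡ I/(MR²) = 0.5.
The rolling condition ω = v/R makes the rotational term ½I(v/R)² = ½kMv², so KE_total = ½(1+k)Mv² = (3/4)Mv².
Setting this equal to Mgh gives the vertical rise h = (1+k)v₀²/(2g) = 1.5×6.08²/(2×9.8) = 2.829 m.
The distance along the slope is d = h/sinθ = 2.829/sin33.5° ≈ 5.13 m.

d ≈ 5.13 m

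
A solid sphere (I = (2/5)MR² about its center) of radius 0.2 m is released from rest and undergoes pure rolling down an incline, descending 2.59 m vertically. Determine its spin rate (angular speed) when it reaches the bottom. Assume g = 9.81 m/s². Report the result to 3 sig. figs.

ω ≈ 30.1 rad/s

With I = (2/5)MR², the ratio k = I/(MR²) is 0.4.
Pure rolling means v = ωR; then KE = ½Mv² + ½I(v/R)² = ½(1+k)Mv² = (7/10)Mv².
Energy conservation Mgh = ½(1+k)Mv² gives v = √(2gh/(1+k)) = √(2 × 9.81 × 2.59 / 1.4) = 6.025 m/s.
The angular speed follows from ω = v/R = 6.025/0.2 ≈ 30.1 rad/s.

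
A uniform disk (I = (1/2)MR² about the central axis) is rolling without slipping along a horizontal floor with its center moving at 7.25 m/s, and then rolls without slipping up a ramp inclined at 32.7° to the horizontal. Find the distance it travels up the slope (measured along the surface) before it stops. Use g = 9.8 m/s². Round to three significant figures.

d ≈ 7.45 m

With I = (1/2)MR², the ratio k = I/(MR²) is 0.5.
Rolling without slipping gives ω = v/R, so the total kinetic energy is ½Mv² + ½Iω² = ½(1+k)Mv² = (3/4)Mv².
Setting this equal to Mgh gives the vertical rise h = (1+k)v₀²/(2g) = 1.5×7.25²/(2×9.8) = 4.023 m.
Along the incline, d = h/sinθ = 4.023/sin32.7° ≈ 7.45 m.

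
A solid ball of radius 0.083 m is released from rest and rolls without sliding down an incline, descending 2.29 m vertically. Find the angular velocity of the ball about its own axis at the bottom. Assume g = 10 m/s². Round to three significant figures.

ω ≈ 68.9 rad/s

The moment of inertia is (2/5)MR², giving k ≡ I/(MR²) = 0.4.
The rolling condition ω = v/R makes the rotational term ½I(v/R)² = ½kMv², so KE_total = ½(1+k)Mv² = (7/10)Mv².
Energy conservation Mgh = ½(1+k)Mv² gives v = √(2gh/(1+k)) = √(2 × 10 × 2.29 / 1.4) = 5.72 m/s.
Then ω = v/R = 5.72 / 0.083 ≈ 68.9 rad/s.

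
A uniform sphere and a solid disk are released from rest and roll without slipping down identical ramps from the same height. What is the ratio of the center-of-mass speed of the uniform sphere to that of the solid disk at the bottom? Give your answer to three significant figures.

v_ratio ≈ 1.04

Each satisfies Mgh = ½(1+k)Mv² with k = I/(MR²), so v ∝ 1/√(1+k).
For the uniform sphere k = 0.4; for the solid disk k = 0.5.
v₁/v₂ = √((1+k₂)/(1+k₁)) = √(1.5/1.4) ≈ 1.04.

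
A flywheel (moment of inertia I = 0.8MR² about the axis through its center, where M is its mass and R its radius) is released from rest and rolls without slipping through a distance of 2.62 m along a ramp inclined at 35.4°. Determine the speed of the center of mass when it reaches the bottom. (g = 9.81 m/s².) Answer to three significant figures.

Here I = 0.8MR², so the shape factor k = I/(MR²) = 0.8.
Pure rolling means v = ωR; then KE = ½Mv² + ½I(v/R)² = ½(1+k)Mv² = (9/10)Mv².
The vertical drop is h = L sinθ = 2.62 × sin35.4° = 1.518 m.
Setting Mgh = (9/10)Mv² gives v = √(2gh/(1+k)) = √(2·9.81·1.518/1.8) ≈ 4.07 m/s.

v ≈ 4.07 m/s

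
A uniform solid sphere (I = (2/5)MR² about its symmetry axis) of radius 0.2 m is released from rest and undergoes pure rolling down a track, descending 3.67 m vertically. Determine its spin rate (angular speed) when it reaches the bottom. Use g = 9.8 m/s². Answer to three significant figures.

For this body I = (2/5)MR², i.e. k = I/(MR²) = 0.4.
The rolling condition ω = v/R makes the rotational term ½I(v/R)² = ½kMv², so KE_total = ½(1+k)Mv² = (7/10)Mv².
Energy conservation Mgh = ½(1+k)Mv² gives v = √(2gh/(1+k)) = √(2 × 9.8 × 3.67 / 1.4) = 7.168 m/s.
Then ω = v/R = 7.168 / 0.2 ≈ 35.8 rad/s.

ω ≈ 35.8 rad/s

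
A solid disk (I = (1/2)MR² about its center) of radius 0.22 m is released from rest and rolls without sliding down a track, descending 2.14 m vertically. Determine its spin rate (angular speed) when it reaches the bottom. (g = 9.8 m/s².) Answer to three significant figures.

ω ≈ 24.0 rad/s

The moment of inertia is (1/2)MR², giving k ≡ I/(MR²) = 0.5.
Since it rolls without slipping, ω = v/R and KE = ½Mv² + ½Iω² = ½(1+k)Mv² = (3/4)Mv².
Energy conservation Mgh = ½(1+k)Mv² gives v = √(2gh/(1+k)) = √(2 × 9.8 × 2.14 / 1.5) = 5.288 m/s.
Then ω = v/R = 5.288 / 0.22 ≈ 24.0 rad/s.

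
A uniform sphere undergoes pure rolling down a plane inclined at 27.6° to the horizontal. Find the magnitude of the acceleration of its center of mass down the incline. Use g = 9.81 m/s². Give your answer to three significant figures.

For this body I = (2/5)MR², i.e. k = I/(MR²) = 0.4.
Along the incline Mg sinθ − f = Ma, and torque about the center fR = Iα = kMR²(a/R) gives f = kMa.
Eliminating f: Mg sinθ = (1+k)Ma, so a = g sinθ/(1+k) = 9.81 × sin27.6° / 1.4 ≈ 3.25 m/s².

a ≈ 3.25 m/s²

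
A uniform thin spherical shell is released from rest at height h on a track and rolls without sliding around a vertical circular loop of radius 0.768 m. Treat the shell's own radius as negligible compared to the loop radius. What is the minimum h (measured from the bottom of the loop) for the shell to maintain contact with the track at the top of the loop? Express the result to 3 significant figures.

The moment of inertia is (2/3)MR², giving k ≡ I/(MR²) = 2/3.
At the top, contact is just lost when gravity alone supplies the centripetal force: Mg = Mv_top²/r, i.e. v_top² = gr.
With ω = v/R, the kinetic energy at speed v is ½(1+k)Mv² = (5/6)Mv².
Energy conservation from release (height h) to the top (height 2r): Mgh = Mg(2r) + (5/6)M·gr.
Thus h_min = 2r + (1+k)r/2 = r(2 + 1.667/2) = 0.768 × 2.833 ≈ 2.18 m.

h_min ≈ 2.18 m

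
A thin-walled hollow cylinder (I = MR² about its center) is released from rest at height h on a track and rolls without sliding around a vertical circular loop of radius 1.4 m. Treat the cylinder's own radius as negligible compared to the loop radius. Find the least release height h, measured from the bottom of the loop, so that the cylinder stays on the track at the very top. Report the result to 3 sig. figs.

With I = MR², the ratio k = I/(MR²) is 1.
At the top, contact is just lost when gravity alone supplies the centripetal force: Mg = Mv_top²/r, i.e. v_top² = gr.
With ω = v/R, the kinetic energy at speed v is ½(1+k)Mv² = Mv².
Energy conservation from release (height h) to the top (height 2r): Mgh = Mg(2r) + M·gr.
Thus h_min = 2r + (1+k)r/2 = r(2 + 2/2) = 1.4 × 3 ≈ 4.20 m.

h_min ≈ 4.20 m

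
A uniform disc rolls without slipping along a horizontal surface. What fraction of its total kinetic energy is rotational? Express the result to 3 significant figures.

fraction ≈ 0.333

Here I = (1/2)MR², so the shape factor k = I/(MR²) = 0.5.
With ω = v/R, KE_trans = ½Mv² and KE_rot = ½Iω² = ½kMv², so KE_total = ½(1+k)Mv².
The rotational fraction is therefore k/(1+k) = 0.5/1.5 ≈ 0.333.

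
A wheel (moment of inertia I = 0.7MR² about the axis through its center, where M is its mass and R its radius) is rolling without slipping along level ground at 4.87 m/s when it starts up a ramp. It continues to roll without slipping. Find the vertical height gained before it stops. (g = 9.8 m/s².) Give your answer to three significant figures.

The moment of inertia is 0.7MR², giving k ≡ I/(MR²) = 0.7.
Rolling without slipping gives ω = v/R, so the total kinetic energy is ½Mv² + ½Iω² = ½(1+k)Mv² = (17/20)Mv².
All of this converts to potential energy at the highest point: (17/20)Mv₀² = Mgh.
Thus h = (1+k)v₀²/(2g) = 1.7 × 4.87² / (2 × 9.8) ≈ 2.06 m.

h ≈ 2.06 m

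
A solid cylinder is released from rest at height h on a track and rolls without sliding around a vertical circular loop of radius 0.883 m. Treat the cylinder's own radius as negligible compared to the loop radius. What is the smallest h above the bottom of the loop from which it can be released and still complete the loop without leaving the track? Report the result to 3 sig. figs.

h_min ≈ 2.43 m

The moment of inertia is (1/2)MR², giving k ≡ I/(MR²) = 0.5.
At the top of the loop, the minimum-contact condition is Mg = Mv_top²/r, so v_top² = gr.
With ω = v/R, the kinetic energy at speed v is ½(1+k)Mv² = (3/4)Mv².
Energy conservation from release (height h) to the top (height 2r): Mgh = Mg(2r) + (3/4)M·gr.
Thus h_min = 2r + (1+k)r/2 = r(2 + 1.5/2) = 0.883 × 2.75 ≈ 2.43 m.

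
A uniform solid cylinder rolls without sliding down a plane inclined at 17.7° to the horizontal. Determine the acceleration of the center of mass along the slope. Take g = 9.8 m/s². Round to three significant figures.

The moment of inertia is (1/2)MR², giving k ≡ I/(MR²) = 0.5.
Along the incline Mg sinθ − f = Ma, and torque about the center fR = Iα = kMR²(a/R) gives f = kMa.
Eliminating f: Mg sinθ = (1+k)Ma, so a = g sinθ/(1+k) = 9.8 × sin17.7° / 1.5 ≈ 1.99 m/s².

a ≈ 1.99 m/s²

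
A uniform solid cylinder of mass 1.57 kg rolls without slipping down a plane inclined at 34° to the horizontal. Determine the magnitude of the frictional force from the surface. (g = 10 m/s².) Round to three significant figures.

Here I = (1/2)MR², so the shape factor k = I/(MR²) = 0.5.
Newton's second law down the slope: Mg sinθ − f = Ma. The torque equation fR = Iα (with α = a/R) gives f = kMa.
Combining, a = g sinθ/(1+k) and f = kMa = kMg sinθ/(1+k).
f = 0.5 × 1.57 × 10 × sin34° / 1.5 ≈ 2.93 N.

f ≈ 2.93 N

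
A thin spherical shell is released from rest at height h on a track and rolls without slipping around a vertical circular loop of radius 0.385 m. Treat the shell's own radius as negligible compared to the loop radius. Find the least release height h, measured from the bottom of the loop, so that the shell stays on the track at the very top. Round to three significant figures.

h_min ≈ 1.09 m

Here I = (2/3)MR², so the shape factor k = I/(MR²) = 2/3.
At the top of the loop, the minimum-contact condition is Mg = Mv_top²/r, so v_top² = gr.
With ω = v/R, the kinetic energy at speed v is ½(1+k)Mv² = (5/6)Mv².
Energy conservation from release (height h) to the top (height 2r): Mgh = Mg(2r) + (5/6)M·gr.
Thus h_min = 2r + (1+k)r/2 = r(2 + 1.667/2) = 0.385 × 2.833 ≈ 1.09 m.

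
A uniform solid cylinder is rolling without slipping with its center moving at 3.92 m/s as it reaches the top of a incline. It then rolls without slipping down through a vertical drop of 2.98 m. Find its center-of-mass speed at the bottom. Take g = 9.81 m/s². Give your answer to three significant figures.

Here I = (1/2)MR², so the shape factor k = I/(MR²) = 0.5.
Rolling without slipping gives ω = v/R, so the total kinetic energy is ½Mv² + ½Iω² = ½(1+k)Mv² = (3/4)Mv².
Energy conservation: (3/4)Mv₀² + Mgh = (3/4)Mv², so v² = v₀² + 2gh/(1+k).
v = √(3.92² + 2×9.81×2.98/1.5) = √54.34 ≈ 7.37 m/s.

v ≈ 7.37 m/s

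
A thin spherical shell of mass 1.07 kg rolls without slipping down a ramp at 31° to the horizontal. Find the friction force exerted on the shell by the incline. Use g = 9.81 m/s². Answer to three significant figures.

f ≈ 2.16 N

The moment of inertia is (2/3)MR², giving k ≡ I/(MR²) = 2/3.
Newton's second law down the slope: Mg sinθ − f = Ma. The torque equation fR = Iα (with α = a/R) gives f = kMa.
Combining, a = g sinθ/(1+k) and f = kMa = kMg sinθ/(1+k).
f = (2/3) × 1.07 × 9.81 × sin31° / 1.667 ≈ 2.16 N.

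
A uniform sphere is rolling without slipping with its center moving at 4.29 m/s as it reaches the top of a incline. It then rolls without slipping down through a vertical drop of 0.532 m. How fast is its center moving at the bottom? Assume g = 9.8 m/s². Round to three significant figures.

Here I = (2/5)MR², so the shape factor k = I/(MR²) = 0.4.
Pure rolling means v = ωR; then KE = ½Mv² + ½I(v/R)² = ½(1+k)Mv² = (7/10)Mv².
Energy conservation: (7/10)Mv₀² + Mgh = (7/10)Mv², so v² = v₀² + 2gh/(1+k).
v = √(4.29² + 2×9.8×0.532/1.4) = √25.85 ≈ 5.08 m/s.

v ≈ 5.08 m/s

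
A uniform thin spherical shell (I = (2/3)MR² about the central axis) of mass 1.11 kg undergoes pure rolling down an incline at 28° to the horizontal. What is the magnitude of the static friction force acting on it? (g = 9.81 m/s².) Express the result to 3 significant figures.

With I = (2/3)MR², the ratio k = I/(MR²) is 2/3.
Along the incline Mg sinθ − f = Ma, and torque about the center fR = Iα = kMR²(a/R) gives f = kMa.
Combining, a = g sinθ/(1+k) and f = kMa = kMg sinθ/(1+k).
f = (2/3) × 1.11 × 9.81 × sin28° / 1.667 ≈ 2.04 N.

f ≈ 2.04 N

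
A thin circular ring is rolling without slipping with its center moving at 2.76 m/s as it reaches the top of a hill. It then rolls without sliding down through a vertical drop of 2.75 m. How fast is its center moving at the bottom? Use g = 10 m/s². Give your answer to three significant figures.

For this body I = MR², i.e. k = I/(MR²) = 1.
Pure rolling means v = ωR; then KE = ½Mv² + ½I(v/R)² = ½(1+k)Mv² = Mv².
Energy conservation: Mv₀² + Mgh = Mv², so v² = v₀² + 2gh/(1+k).
v = √(2.76² + 2×10×2.75/2) = √35.12 ≈ 5.93 m/s.

v ≈ 5.93 m/s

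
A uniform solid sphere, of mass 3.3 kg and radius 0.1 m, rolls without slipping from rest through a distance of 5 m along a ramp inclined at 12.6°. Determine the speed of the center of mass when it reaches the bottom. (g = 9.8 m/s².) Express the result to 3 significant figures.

v ≈ 3.91 m/s

With I = (2/5)MR², the ratio k = I/(MR²) is 0.4.
Since it rolls without slipping, ω = v/R and KE = ½Mv² + ½Iω² = ½(1+k)Mv² = (7/10)Mv².
The vertical drop is h = L sinθ = 5 × sin12.6° = 1.091 m.
Energy conservation: Mgh = (7/10)Mv², so v = √(2gh/(1+k)) = √(2 × 9.8 × 1.091 / 1.4) ≈ 3.91 m/s.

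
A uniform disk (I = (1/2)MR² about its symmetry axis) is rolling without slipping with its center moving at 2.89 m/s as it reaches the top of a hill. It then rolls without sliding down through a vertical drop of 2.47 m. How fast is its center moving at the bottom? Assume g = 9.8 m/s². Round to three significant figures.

v ≈ 6.37 m/s

The moment of inertia is (1/2)MR², giving k ≡ I/(MR²) = 0.5.
The rolling condition ω = v/R makes the rotational term ½I(v/R)² = ½kMv², so KE_total = ½(1+k)Mv² = (3/4)Mv².
Conserving energy between top and bottom: (3/4)Mv² = (3/4)Mv₀² + Mgh, hence v² = v₀² + 2gh/(1+k).
v = √(2.89² + 2×9.8×2.47/1.5) = √40.63 ≈ 6.37 m/s.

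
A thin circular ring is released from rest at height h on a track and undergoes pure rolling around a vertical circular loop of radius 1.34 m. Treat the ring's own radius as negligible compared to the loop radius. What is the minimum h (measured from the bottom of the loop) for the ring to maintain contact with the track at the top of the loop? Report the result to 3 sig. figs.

h_min ≈ 4.02 m

With I = MR², the ratio k = I/(MR²) is 1.
At the top, contact is just lost when gravity alone supplies the centripetal force: Mg = Mv_top²/r, i.e. v_top² = gr.
With ω = v/R, the kinetic energy at speed v is ½(1+k)Mv² = Mv².
Energy conservation from release (height h) to the top (height 2r): Mgh = Mg(2r) + M·gr.
Thus h_min = 2r + (1+k)r/2 = r(2 + 2/2) = 1.34 × 3 ≈ 4.02 m.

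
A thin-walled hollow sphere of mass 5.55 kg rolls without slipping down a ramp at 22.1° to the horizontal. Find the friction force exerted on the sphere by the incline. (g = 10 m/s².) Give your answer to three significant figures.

Here I = (2/3)MR², so the shape factor k = I/(MR²) = 2/3.
Along the incline Mg sinθ − f = Ma, and torque about the center fR = Iα = kMR²(a/R) gives f = kMa.
Combining, a = g sinθ/(1+k) and f = kMa = kMg sinθ/(1+k).
f = (2/3) × 5.55 × 10 × sin22.1° / 1.667 ≈ 8.35 N.

f ≈ 8.35 N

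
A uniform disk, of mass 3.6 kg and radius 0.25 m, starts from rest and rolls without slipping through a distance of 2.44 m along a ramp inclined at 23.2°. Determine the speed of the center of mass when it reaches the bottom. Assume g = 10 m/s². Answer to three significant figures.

v ≈ 3.58 m/s

Here I = (1/2)MR², so the shape factor k = I/(MR²) = 0.5.
The rolling condition ω = v/R makes the rotational term ½I(v/R)² = ½kMv², so KE_total = ½(1+k)Mv² = (3/4)Mv².
The vertical drop is h = L sinθ = 2.44 × sin23.2° = 0.9612 m.
Energy conservation: Mgh = (3/4)Mv², so v = √(2gh/(1+k)) = √(2 × 10 × 0.9612 / 1.5) ≈ 3.58 m/s.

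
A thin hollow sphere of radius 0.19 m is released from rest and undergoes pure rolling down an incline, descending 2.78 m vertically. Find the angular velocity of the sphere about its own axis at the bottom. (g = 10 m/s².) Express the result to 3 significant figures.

Here I = (2/3)MR², so the shape factor k = I/(MR²) = 2/3.
Rolling without slipping gives ω = v/R, so the total kinetic energy is ½Mv² + ½Iω² = ½(1+k)Mv² = (5/6)Mv².
Energy conservation Mgh = ½(1+k)Mv² gives v = √(2gh/(1+k)) = √(2 × 10 × 2.78 / 1.667) = 5.776 m/s.
The angular speed follows from ω = v/R = 5.776/0.19 ≈ 30.4 rad/s.

ω ≈ 30.4 rad/s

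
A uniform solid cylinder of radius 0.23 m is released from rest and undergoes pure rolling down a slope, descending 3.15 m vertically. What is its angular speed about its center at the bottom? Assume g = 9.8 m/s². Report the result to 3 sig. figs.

The moment of inertia is (1/2)MR², giving k ≡ I/(MR²) = 0.5.
Rolling without slipping gives ω = v/R, so the total kinetic energy is ½Mv² + ½Iω² = ½(1+k)Mv² = (3/4)Mv².
Energy conservation Mgh = ½(1+k)Mv² gives v = √(2gh/(1+k)) = √(2 × 9.8 × 3.15 / 1.5) = 6.416 m/s.
Then ω = v/R = 6.416 / 0.23 ≈ 27.9 rad/s.

ω ≈ 27.9 rad/s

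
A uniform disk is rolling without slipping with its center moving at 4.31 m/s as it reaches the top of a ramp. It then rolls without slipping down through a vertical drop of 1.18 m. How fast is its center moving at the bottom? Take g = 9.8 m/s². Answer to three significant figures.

v ≈ 5.83 m/s

For this body I = (1/2)MR², i.e. k = I/(MR²) = 0.5.
Since it rolls without slipping, ω = v/R and KE = ½Mv² + ½Iω² = ½(1+k)Mv² = (3/4)Mv².
Conserving energy between top and bottom: (3/4)Mv² = (3/4)Mv₀² + Mgh, hence v² = v₀² + 2gh/(1+k).
v = √(4.31² + 2×9.8×1.18/1.5) = √33.99 ≈ 5.83 m/s.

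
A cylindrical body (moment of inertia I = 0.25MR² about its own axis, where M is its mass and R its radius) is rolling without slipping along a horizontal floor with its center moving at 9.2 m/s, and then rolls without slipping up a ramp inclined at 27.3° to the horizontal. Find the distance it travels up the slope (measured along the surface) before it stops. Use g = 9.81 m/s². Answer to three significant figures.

Here I = 0.25MR², so the shape factor k = I/(MR²) = 0.25.
Since it rolls without slipping, ω = v/R and KE = ½Mv² + ½Iω² = ½(1+k)Mv² = (5/8)Mv².
Setting this equal to Mgh gives the vertical rise h = (1+k)v₀²/(2g) = 1.25×9.2²/(2×9.81) = 5.392 m.
Along the incline, d = h/sinθ = 5.392/sin27.3° ≈ 11.8 m.

d ≈ 11.8 m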